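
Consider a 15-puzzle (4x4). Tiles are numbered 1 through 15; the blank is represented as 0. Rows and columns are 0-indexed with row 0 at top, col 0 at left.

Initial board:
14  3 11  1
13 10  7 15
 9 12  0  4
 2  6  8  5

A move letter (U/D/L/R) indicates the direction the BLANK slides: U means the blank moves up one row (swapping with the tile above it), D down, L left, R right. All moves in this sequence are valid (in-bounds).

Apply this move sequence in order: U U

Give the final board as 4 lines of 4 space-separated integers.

After move 1 (U):
14  3 11  1
13 10  0 15
 9 12  7  4
 2  6  8  5

After move 2 (U):
14  3  0  1
13 10 11 15
 9 12  7  4
 2  6  8  5

Answer: 14  3  0  1
13 10 11 15
 9 12  7  4
 2  6  8  5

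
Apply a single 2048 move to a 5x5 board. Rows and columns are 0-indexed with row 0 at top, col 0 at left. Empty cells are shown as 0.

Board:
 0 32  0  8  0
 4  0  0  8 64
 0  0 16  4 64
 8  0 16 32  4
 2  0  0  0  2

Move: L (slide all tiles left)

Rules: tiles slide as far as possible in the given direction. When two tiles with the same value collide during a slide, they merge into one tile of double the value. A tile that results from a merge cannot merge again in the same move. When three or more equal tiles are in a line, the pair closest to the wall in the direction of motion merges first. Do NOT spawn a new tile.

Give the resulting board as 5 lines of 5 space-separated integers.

Answer: 32  8  0  0  0
 4  8 64  0  0
16  4 64  0  0
 8 16 32  4  0
 4  0  0  0  0

Derivation:
Slide left:
row 0: [0, 32, 0, 8, 0] -> [32, 8, 0, 0, 0]
row 1: [4, 0, 0, 8, 64] -> [4, 8, 64, 0, 0]
row 2: [0, 0, 16, 4, 64] -> [16, 4, 64, 0, 0]
row 3: [8, 0, 16, 32, 4] -> [8, 16, 32, 4, 0]
row 4: [2, 0, 0, 0, 2] -> [4, 0, 0, 0, 0]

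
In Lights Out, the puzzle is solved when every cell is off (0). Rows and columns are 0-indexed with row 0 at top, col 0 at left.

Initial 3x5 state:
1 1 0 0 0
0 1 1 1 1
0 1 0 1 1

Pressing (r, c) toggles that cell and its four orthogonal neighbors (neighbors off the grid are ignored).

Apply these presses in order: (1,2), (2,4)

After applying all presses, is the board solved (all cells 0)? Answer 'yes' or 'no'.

Answer: no

Derivation:
After press 1 at (1,2):
1 1 1 0 0
0 0 0 0 1
0 1 1 1 1

After press 2 at (2,4):
1 1 1 0 0
0 0 0 0 0
0 1 1 0 0

Lights still on: 5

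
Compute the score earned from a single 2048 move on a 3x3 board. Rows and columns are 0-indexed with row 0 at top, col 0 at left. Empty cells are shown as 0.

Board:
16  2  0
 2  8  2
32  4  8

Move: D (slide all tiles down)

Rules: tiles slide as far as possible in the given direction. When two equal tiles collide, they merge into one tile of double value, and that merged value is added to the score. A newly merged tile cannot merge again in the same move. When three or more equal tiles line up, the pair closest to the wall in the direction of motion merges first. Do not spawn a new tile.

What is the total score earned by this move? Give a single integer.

Slide down:
col 0: [16, 2, 32] -> [16, 2, 32]  score +0 (running 0)
col 1: [2, 8, 4] -> [2, 8, 4]  score +0 (running 0)
col 2: [0, 2, 8] -> [0, 2, 8]  score +0 (running 0)
Board after move:
16  2  0
 2  8  2
32  4  8

Answer: 0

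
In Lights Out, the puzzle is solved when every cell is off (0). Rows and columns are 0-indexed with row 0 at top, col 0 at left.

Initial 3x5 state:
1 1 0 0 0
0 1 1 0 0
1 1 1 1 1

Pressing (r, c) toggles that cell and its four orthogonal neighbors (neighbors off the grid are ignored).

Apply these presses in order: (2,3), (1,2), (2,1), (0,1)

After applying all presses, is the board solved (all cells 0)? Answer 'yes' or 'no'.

Answer: yes

Derivation:
After press 1 at (2,3):
1 1 0 0 0
0 1 1 1 0
1 1 0 0 0

After press 2 at (1,2):
1 1 1 0 0
0 0 0 0 0
1 1 1 0 0

After press 3 at (2,1):
1 1 1 0 0
0 1 0 0 0
0 0 0 0 0

After press 4 at (0,1):
0 0 0 0 0
0 0 0 0 0
0 0 0 0 0

Lights still on: 0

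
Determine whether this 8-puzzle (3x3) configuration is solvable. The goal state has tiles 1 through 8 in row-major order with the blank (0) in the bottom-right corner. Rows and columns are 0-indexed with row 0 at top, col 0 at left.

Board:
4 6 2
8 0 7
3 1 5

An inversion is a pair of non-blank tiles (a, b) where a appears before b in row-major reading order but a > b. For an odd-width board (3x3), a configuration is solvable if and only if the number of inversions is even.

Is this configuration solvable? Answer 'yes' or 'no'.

Answer: yes

Derivation:
Inversions (pairs i<j in row-major order where tile[i] > tile[j] > 0): 16
16 is even, so the puzzle is solvable.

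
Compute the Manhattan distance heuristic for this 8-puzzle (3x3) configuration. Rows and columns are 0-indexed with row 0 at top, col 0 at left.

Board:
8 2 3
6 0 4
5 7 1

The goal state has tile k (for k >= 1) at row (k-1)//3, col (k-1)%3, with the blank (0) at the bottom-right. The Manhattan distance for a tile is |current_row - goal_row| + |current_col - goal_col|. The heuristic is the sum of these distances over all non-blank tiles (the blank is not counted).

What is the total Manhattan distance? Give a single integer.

Tile 8: (0,0)->(2,1) = 3
Tile 2: (0,1)->(0,1) = 0
Tile 3: (0,2)->(0,2) = 0
Tile 6: (1,0)->(1,2) = 2
Tile 4: (1,2)->(1,0) = 2
Tile 5: (2,0)->(1,1) = 2
Tile 7: (2,1)->(2,0) = 1
Tile 1: (2,2)->(0,0) = 4
Sum: 3 + 0 + 0 + 2 + 2 + 2 + 1 + 4 = 14

Answer: 14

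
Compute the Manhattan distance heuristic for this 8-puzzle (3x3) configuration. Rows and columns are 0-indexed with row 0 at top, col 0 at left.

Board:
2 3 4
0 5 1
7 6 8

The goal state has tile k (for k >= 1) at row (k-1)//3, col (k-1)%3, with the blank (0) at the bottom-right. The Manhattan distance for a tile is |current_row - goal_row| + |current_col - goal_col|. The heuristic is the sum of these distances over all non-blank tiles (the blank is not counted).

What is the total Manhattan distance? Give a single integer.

Tile 2: (0,0)->(0,1) = 1
Tile 3: (0,1)->(0,2) = 1
Tile 4: (0,2)->(1,0) = 3
Tile 5: (1,1)->(1,1) = 0
Tile 1: (1,2)->(0,0) = 3
Tile 7: (2,0)->(2,0) = 0
Tile 6: (2,1)->(1,2) = 2
Tile 8: (2,2)->(2,1) = 1
Sum: 1 + 1 + 3 + 0 + 3 + 0 + 2 + 1 = 11

Answer: 11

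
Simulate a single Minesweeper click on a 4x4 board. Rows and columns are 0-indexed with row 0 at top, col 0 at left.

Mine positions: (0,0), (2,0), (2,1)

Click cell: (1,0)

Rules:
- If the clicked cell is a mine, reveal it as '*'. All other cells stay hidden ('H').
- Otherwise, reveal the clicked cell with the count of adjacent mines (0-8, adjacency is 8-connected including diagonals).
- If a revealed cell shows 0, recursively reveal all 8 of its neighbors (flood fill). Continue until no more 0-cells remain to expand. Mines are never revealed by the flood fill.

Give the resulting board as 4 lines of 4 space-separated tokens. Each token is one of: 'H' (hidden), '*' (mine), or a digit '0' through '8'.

H H H H
3 H H H
H H H H
H H H H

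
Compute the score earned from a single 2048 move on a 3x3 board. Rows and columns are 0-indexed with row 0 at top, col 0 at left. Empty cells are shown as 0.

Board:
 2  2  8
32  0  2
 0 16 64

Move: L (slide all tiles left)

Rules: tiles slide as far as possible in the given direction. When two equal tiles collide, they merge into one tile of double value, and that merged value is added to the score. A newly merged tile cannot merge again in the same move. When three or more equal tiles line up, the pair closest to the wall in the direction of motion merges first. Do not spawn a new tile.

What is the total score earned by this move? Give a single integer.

Answer: 4

Derivation:
Slide left:
row 0: [2, 2, 8] -> [4, 8, 0]  score +4 (running 4)
row 1: [32, 0, 2] -> [32, 2, 0]  score +0 (running 4)
row 2: [0, 16, 64] -> [16, 64, 0]  score +0 (running 4)
Board after move:
 4  8  0
32  2  0
16 64  0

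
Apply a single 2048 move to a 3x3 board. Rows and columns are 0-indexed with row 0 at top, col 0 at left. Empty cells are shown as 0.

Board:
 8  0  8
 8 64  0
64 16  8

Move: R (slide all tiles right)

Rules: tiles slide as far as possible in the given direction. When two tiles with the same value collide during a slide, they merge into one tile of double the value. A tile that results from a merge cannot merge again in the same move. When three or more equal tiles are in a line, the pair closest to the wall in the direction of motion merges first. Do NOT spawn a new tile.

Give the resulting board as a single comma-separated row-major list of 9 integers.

Slide right:
row 0: [8, 0, 8] -> [0, 0, 16]
row 1: [8, 64, 0] -> [0, 8, 64]
row 2: [64, 16, 8] -> [64, 16, 8]

Answer: 0, 0, 16, 0, 8, 64, 64, 16, 8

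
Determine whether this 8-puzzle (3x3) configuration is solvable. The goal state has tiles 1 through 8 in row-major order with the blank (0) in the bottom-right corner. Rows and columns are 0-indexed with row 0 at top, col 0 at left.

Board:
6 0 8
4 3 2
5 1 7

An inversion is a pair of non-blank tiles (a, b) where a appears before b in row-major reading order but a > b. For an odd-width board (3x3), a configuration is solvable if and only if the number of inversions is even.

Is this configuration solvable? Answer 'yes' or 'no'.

Inversions (pairs i<j in row-major order where tile[i] > tile[j] > 0): 18
18 is even, so the puzzle is solvable.

Answer: yes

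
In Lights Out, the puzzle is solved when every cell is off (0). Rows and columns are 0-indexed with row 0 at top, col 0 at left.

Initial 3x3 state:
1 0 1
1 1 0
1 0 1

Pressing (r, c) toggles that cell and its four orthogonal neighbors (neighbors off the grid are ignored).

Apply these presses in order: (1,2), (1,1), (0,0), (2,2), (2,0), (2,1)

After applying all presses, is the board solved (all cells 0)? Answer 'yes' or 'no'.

Answer: no

Derivation:
After press 1 at (1,2):
1 0 0
1 0 1
1 0 0

After press 2 at (1,1):
1 1 0
0 1 0
1 1 0

After press 3 at (0,0):
0 0 0
1 1 0
1 1 0

After press 4 at (2,2):
0 0 0
1 1 1
1 0 1

After press 5 at (2,0):
0 0 0
0 1 1
0 1 1

After press 6 at (2,1):
0 0 0
0 0 1
1 0 0

Lights still on: 2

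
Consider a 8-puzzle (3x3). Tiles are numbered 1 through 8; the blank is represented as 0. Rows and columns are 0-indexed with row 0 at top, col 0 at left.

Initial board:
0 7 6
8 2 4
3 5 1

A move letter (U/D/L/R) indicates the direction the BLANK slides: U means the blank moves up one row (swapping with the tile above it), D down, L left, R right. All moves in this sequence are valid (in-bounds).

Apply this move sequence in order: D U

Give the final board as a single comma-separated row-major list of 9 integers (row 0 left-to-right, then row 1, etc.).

After move 1 (D):
8 7 6
0 2 4
3 5 1

After move 2 (U):
0 7 6
8 2 4
3 5 1

Answer: 0, 7, 6, 8, 2, 4, 3, 5, 1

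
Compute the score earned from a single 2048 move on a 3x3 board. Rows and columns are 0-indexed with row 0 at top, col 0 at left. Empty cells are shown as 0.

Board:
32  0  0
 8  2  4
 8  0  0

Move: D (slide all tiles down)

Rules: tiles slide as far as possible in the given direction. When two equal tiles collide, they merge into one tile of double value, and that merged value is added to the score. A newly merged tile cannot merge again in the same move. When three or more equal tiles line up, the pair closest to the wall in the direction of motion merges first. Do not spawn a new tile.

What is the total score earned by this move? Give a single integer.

Slide down:
col 0: [32, 8, 8] -> [0, 32, 16]  score +16 (running 16)
col 1: [0, 2, 0] -> [0, 0, 2]  score +0 (running 16)
col 2: [0, 4, 0] -> [0, 0, 4]  score +0 (running 16)
Board after move:
 0  0  0
32  0  0
16  2  4

Answer: 16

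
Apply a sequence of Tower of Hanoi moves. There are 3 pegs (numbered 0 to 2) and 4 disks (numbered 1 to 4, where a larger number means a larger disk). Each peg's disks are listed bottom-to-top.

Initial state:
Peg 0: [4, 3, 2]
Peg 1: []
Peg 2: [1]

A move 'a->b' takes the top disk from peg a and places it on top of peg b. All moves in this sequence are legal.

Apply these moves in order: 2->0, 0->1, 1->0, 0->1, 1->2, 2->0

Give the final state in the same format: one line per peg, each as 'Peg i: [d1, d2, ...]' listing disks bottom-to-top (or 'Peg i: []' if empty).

Answer: Peg 0: [4, 3, 2, 1]
Peg 1: []
Peg 2: []

Derivation:
After move 1 (2->0):
Peg 0: [4, 3, 2, 1]
Peg 1: []
Peg 2: []

After move 2 (0->1):
Peg 0: [4, 3, 2]
Peg 1: [1]
Peg 2: []

After move 3 (1->0):
Peg 0: [4, 3, 2, 1]
Peg 1: []
Peg 2: []

After move 4 (0->1):
Peg 0: [4, 3, 2]
Peg 1: [1]
Peg 2: []

After move 5 (1->2):
Peg 0: [4, 3, 2]
Peg 1: []
Peg 2: [1]

After move 6 (2->0):
Peg 0: [4, 3, 2, 1]
Peg 1: []
Peg 2: []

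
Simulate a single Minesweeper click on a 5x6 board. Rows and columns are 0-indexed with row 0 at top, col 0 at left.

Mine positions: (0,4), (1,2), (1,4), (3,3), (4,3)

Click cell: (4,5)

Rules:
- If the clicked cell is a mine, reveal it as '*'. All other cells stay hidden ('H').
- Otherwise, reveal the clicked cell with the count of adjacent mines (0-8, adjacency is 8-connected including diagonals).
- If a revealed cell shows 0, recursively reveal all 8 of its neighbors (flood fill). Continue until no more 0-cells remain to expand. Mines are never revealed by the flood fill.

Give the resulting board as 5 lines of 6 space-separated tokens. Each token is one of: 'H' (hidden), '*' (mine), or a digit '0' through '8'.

H H H H H H
H H H H H H
H H H H 2 1
H H H H 2 0
H H H H 2 0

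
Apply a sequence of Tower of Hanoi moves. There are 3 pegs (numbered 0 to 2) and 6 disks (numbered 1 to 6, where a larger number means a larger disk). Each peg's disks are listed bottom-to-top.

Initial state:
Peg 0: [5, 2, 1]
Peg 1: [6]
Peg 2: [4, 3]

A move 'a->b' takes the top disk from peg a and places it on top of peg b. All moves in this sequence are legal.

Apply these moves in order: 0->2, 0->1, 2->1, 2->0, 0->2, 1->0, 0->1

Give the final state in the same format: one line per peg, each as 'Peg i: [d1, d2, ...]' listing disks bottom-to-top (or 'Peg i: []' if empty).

After move 1 (0->2):
Peg 0: [5, 2]
Peg 1: [6]
Peg 2: [4, 3, 1]

After move 2 (0->1):
Peg 0: [5]
Peg 1: [6, 2]
Peg 2: [4, 3, 1]

After move 3 (2->1):
Peg 0: [5]
Peg 1: [6, 2, 1]
Peg 2: [4, 3]

After move 4 (2->0):
Peg 0: [5, 3]
Peg 1: [6, 2, 1]
Peg 2: [4]

After move 5 (0->2):
Peg 0: [5]
Peg 1: [6, 2, 1]
Peg 2: [4, 3]

After move 6 (1->0):
Peg 0: [5, 1]
Peg 1: [6, 2]
Peg 2: [4, 3]

After move 7 (0->1):
Peg 0: [5]
Peg 1: [6, 2, 1]
Peg 2: [4, 3]

Answer: Peg 0: [5]
Peg 1: [6, 2, 1]
Peg 2: [4, 3]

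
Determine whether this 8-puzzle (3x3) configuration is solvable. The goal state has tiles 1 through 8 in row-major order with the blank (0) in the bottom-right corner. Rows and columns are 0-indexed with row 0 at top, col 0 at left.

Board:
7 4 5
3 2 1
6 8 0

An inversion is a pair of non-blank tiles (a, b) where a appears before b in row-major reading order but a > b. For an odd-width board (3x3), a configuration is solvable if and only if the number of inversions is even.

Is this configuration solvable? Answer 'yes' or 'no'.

Answer: no

Derivation:
Inversions (pairs i<j in row-major order where tile[i] > tile[j] > 0): 15
15 is odd, so the puzzle is not solvable.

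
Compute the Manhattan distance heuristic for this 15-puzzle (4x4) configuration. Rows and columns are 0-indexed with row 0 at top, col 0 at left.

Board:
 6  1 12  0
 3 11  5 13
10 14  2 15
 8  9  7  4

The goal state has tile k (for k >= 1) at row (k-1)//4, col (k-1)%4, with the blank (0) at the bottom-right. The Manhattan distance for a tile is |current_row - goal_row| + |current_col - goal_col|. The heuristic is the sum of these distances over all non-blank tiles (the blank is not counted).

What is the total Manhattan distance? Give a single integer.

Tile 6: at (0,0), goal (1,1), distance |0-1|+|0-1| = 2
Tile 1: at (0,1), goal (0,0), distance |0-0|+|1-0| = 1
Tile 12: at (0,2), goal (2,3), distance |0-2|+|2-3| = 3
Tile 3: at (1,0), goal (0,2), distance |1-0|+|0-2| = 3
Tile 11: at (1,1), goal (2,2), distance |1-2|+|1-2| = 2
Tile 5: at (1,2), goal (1,0), distance |1-1|+|2-0| = 2
Tile 13: at (1,3), goal (3,0), distance |1-3|+|3-0| = 5
Tile 10: at (2,0), goal (2,1), distance |2-2|+|0-1| = 1
Tile 14: at (2,1), goal (3,1), distance |2-3|+|1-1| = 1
Tile 2: at (2,2), goal (0,1), distance |2-0|+|2-1| = 3
Tile 15: at (2,3), goal (3,2), distance |2-3|+|3-2| = 2
Tile 8: at (3,0), goal (1,3), distance |3-1|+|0-3| = 5
Tile 9: at (3,1), goal (2,0), distance |3-2|+|1-0| = 2
Tile 7: at (3,2), goal (1,2), distance |3-1|+|2-2| = 2
Tile 4: at (3,3), goal (0,3), distance |3-0|+|3-3| = 3
Sum: 2 + 1 + 3 + 3 + 2 + 2 + 5 + 1 + 1 + 3 + 2 + 5 + 2 + 2 + 3 = 37

Answer: 37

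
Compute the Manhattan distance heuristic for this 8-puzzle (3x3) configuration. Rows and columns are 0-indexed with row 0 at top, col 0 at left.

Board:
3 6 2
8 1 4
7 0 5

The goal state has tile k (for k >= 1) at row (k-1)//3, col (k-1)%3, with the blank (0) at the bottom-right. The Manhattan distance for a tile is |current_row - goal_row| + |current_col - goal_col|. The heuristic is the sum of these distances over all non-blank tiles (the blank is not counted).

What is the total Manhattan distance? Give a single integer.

Tile 3: at (0,0), goal (0,2), distance |0-0|+|0-2| = 2
Tile 6: at (0,1), goal (1,2), distance |0-1|+|1-2| = 2
Tile 2: at (0,2), goal (0,1), distance |0-0|+|2-1| = 1
Tile 8: at (1,0), goal (2,1), distance |1-2|+|0-1| = 2
Tile 1: at (1,1), goal (0,0), distance |1-0|+|1-0| = 2
Tile 4: at (1,2), goal (1,0), distance |1-1|+|2-0| = 2
Tile 7: at (2,0), goal (2,0), distance |2-2|+|0-0| = 0
Tile 5: at (2,2), goal (1,1), distance |2-1|+|2-1| = 2
Sum: 2 + 2 + 1 + 2 + 2 + 2 + 0 + 2 = 13

Answer: 13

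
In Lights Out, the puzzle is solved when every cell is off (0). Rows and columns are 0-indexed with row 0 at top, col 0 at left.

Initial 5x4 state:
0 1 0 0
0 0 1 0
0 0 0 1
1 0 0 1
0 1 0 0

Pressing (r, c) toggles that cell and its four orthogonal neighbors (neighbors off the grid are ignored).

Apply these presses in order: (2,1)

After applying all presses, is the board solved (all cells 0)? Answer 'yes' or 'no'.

Answer: no

Derivation:
After press 1 at (2,1):
0 1 0 0
0 1 1 0
1 1 1 1
1 1 0 1
0 1 0 0

Lights still on: 11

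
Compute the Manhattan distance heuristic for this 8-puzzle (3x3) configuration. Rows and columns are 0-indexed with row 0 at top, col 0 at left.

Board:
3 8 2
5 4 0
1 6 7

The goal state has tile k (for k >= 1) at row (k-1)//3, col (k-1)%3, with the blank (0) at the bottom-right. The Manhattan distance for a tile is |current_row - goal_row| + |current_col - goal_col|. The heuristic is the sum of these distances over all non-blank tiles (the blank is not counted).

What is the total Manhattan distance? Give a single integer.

Answer: 13

Derivation:
Tile 3: at (0,0), goal (0,2), distance |0-0|+|0-2| = 2
Tile 8: at (0,1), goal (2,1), distance |0-2|+|1-1| = 2
Tile 2: at (0,2), goal (0,1), distance |0-0|+|2-1| = 1
Tile 5: at (1,0), goal (1,1), distance |1-1|+|0-1| = 1
Tile 4: at (1,1), goal (1,0), distance |1-1|+|1-0| = 1
Tile 1: at (2,0), goal (0,0), distance |2-0|+|0-0| = 2
Tile 6: at (2,1), goal (1,2), distance |2-1|+|1-2| = 2
Tile 7: at (2,2), goal (2,0), distance |2-2|+|2-0| = 2
Sum: 2 + 2 + 1 + 1 + 1 + 2 + 2 + 2 = 13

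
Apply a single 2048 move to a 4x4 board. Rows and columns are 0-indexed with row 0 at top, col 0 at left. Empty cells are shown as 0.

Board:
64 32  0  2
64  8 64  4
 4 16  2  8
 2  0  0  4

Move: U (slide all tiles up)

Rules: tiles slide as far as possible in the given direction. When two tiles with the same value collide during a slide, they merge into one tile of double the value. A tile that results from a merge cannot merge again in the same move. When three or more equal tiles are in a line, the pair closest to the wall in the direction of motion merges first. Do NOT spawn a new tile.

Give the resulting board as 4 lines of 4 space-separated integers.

Slide up:
col 0: [64, 64, 4, 2] -> [128, 4, 2, 0]
col 1: [32, 8, 16, 0] -> [32, 8, 16, 0]
col 2: [0, 64, 2, 0] -> [64, 2, 0, 0]
col 3: [2, 4, 8, 4] -> [2, 4, 8, 4]

Answer: 128  32  64   2
  4   8   2   4
  2  16   0   8
  0   0   0   4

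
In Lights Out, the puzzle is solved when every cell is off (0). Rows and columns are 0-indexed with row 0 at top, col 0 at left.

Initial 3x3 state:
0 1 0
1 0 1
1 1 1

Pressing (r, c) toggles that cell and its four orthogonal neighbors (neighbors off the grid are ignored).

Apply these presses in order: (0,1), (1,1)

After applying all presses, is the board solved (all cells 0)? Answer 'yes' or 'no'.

After press 1 at (0,1):
1 0 1
1 1 1
1 1 1

After press 2 at (1,1):
1 1 1
0 0 0
1 0 1

Lights still on: 5

Answer: no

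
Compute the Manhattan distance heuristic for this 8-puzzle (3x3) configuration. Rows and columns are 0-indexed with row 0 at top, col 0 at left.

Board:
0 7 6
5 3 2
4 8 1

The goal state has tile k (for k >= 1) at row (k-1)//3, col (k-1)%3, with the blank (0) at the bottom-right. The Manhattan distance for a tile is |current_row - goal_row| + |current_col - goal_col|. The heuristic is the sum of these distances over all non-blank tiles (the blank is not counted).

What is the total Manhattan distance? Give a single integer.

Answer: 14

Derivation:
Tile 7: (0,1)->(2,0) = 3
Tile 6: (0,2)->(1,2) = 1
Tile 5: (1,0)->(1,1) = 1
Tile 3: (1,1)->(0,2) = 2
Tile 2: (1,2)->(0,1) = 2
Tile 4: (2,0)->(1,0) = 1
Tile 8: (2,1)->(2,1) = 0
Tile 1: (2,2)->(0,0) = 4
Sum: 3 + 1 + 1 + 2 + 2 + 1 + 0 + 4 = 14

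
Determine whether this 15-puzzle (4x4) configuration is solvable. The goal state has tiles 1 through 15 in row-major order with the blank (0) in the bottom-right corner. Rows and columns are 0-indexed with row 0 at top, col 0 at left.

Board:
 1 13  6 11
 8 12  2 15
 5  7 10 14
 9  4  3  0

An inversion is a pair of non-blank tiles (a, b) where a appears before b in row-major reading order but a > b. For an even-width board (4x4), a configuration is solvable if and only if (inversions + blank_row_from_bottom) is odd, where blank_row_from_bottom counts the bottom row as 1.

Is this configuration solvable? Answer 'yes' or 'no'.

Answer: no

Derivation:
Inversions: 55
Blank is in row 3 (0-indexed from top), which is row 1 counting from the bottom (bottom = 1).
55 + 1 = 56, which is even, so the puzzle is not solvable.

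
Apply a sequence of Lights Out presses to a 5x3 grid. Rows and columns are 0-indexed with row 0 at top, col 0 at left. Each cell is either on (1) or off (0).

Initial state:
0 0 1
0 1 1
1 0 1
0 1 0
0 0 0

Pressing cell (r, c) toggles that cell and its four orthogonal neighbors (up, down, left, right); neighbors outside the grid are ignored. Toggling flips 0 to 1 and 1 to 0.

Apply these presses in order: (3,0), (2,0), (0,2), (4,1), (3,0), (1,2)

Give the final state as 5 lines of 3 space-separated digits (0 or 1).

After press 1 at (3,0):
0 0 1
0 1 1
0 0 1
1 0 0
1 0 0

After press 2 at (2,0):
0 0 1
1 1 1
1 1 1
0 0 0
1 0 0

After press 3 at (0,2):
0 1 0
1 1 0
1 1 1
0 0 0
1 0 0

After press 4 at (4,1):
0 1 0
1 1 0
1 1 1
0 1 0
0 1 1

After press 5 at (3,0):
0 1 0
1 1 0
0 1 1
1 0 0
1 1 1

After press 6 at (1,2):
0 1 1
1 0 1
0 1 0
1 0 0
1 1 1

Answer: 0 1 1
1 0 1
0 1 0
1 0 0
1 1 1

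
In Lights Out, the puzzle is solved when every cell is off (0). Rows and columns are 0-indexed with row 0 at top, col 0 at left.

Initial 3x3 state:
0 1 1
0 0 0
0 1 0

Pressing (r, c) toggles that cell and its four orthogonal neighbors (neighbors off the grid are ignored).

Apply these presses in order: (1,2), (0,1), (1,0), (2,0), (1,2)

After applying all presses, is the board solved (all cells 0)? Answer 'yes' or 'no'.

Answer: yes

Derivation:
After press 1 at (1,2):
0 1 0
0 1 1
0 1 1

After press 2 at (0,1):
1 0 1
0 0 1
0 1 1

After press 3 at (1,0):
0 0 1
1 1 1
1 1 1

After press 4 at (2,0):
0 0 1
0 1 1
0 0 1

After press 5 at (1,2):
0 0 0
0 0 0
0 0 0

Lights still on: 0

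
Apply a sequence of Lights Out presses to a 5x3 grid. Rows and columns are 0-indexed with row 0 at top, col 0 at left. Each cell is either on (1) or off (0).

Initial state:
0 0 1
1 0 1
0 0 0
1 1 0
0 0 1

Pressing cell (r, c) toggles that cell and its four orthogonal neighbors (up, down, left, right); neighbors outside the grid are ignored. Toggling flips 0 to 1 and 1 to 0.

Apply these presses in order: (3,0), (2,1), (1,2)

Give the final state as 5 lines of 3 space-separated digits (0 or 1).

After press 1 at (3,0):
0 0 1
1 0 1
1 0 0
0 0 0
1 0 1

After press 2 at (2,1):
0 0 1
1 1 1
0 1 1
0 1 0
1 0 1

After press 3 at (1,2):
0 0 0
1 0 0
0 1 0
0 1 0
1 0 1

Answer: 0 0 0
1 0 0
0 1 0
0 1 0
1 0 1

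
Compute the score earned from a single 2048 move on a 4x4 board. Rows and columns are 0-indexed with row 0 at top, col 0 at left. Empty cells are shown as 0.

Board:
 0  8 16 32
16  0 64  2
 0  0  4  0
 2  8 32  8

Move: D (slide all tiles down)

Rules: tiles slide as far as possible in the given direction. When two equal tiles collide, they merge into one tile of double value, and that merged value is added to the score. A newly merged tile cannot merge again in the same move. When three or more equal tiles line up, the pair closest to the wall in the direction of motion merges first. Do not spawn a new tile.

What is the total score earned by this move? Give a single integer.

Slide down:
col 0: [0, 16, 0, 2] -> [0, 0, 16, 2]  score +0 (running 0)
col 1: [8, 0, 0, 8] -> [0, 0, 0, 16]  score +16 (running 16)
col 2: [16, 64, 4, 32] -> [16, 64, 4, 32]  score +0 (running 16)
col 3: [32, 2, 0, 8] -> [0, 32, 2, 8]  score +0 (running 16)
Board after move:
 0  0 16  0
 0  0 64 32
16  0  4  2
 2 16 32  8

Answer: 16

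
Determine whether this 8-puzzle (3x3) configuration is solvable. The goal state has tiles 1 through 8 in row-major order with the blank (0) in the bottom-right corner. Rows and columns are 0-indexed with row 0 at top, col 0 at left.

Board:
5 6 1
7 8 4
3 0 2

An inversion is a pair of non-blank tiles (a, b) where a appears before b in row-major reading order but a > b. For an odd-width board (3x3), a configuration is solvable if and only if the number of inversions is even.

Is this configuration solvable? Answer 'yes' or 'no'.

Answer: no

Derivation:
Inversions (pairs i<j in row-major order where tile[i] > tile[j] > 0): 17
17 is odd, so the puzzle is not solvable.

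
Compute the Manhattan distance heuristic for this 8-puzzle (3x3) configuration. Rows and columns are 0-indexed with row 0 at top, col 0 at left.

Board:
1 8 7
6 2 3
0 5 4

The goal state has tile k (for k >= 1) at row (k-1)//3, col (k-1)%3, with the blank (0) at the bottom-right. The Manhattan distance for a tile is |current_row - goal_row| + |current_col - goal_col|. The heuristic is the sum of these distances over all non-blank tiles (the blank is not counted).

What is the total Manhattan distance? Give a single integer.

Tile 1: (0,0)->(0,0) = 0
Tile 8: (0,1)->(2,1) = 2
Tile 7: (0,2)->(2,0) = 4
Tile 6: (1,0)->(1,2) = 2
Tile 2: (1,1)->(0,1) = 1
Tile 3: (1,2)->(0,2) = 1
Tile 5: (2,1)->(1,1) = 1
Tile 4: (2,2)->(1,0) = 3
Sum: 0 + 2 + 4 + 2 + 1 + 1 + 1 + 3 = 14

Answer: 14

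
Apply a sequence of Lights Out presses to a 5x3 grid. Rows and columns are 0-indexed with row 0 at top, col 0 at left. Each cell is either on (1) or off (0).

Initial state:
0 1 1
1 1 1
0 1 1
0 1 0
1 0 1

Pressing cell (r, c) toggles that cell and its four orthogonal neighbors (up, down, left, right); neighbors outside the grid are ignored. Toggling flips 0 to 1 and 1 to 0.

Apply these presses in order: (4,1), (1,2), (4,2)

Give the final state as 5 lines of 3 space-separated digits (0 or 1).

Answer: 0 1 0
1 0 0
0 1 0
0 0 1
0 0 1

Derivation:
After press 1 at (4,1):
0 1 1
1 1 1
0 1 1
0 0 0
0 1 0

After press 2 at (1,2):
0 1 0
1 0 0
0 1 0
0 0 0
0 1 0

After press 3 at (4,2):
0 1 0
1 0 0
0 1 0
0 0 1
0 0 1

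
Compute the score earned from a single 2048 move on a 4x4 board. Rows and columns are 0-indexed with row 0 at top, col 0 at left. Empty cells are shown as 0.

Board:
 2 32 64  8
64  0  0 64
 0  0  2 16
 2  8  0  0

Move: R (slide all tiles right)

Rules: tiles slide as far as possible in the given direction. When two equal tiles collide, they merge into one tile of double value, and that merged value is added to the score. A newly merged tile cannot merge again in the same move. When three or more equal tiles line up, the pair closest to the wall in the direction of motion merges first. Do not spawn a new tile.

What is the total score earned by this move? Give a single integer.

Answer: 128

Derivation:
Slide right:
row 0: [2, 32, 64, 8] -> [2, 32, 64, 8]  score +0 (running 0)
row 1: [64, 0, 0, 64] -> [0, 0, 0, 128]  score +128 (running 128)
row 2: [0, 0, 2, 16] -> [0, 0, 2, 16]  score +0 (running 128)
row 3: [2, 8, 0, 0] -> [0, 0, 2, 8]  score +0 (running 128)
Board after move:
  2  32  64   8
  0   0   0 128
  0   0   2  16
  0   0   2   8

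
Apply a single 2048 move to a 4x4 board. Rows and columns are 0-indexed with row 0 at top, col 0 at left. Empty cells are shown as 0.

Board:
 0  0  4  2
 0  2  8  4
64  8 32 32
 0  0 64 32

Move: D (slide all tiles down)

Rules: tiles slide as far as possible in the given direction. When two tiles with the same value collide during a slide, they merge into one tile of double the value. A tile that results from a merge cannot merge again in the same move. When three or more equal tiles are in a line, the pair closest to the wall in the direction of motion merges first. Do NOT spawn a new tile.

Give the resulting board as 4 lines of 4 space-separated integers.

Answer:  0  0  4  0
 0  0  8  2
 0  2 32  4
64  8 64 64

Derivation:
Slide down:
col 0: [0, 0, 64, 0] -> [0, 0, 0, 64]
col 1: [0, 2, 8, 0] -> [0, 0, 2, 8]
col 2: [4, 8, 32, 64] -> [4, 8, 32, 64]
col 3: [2, 4, 32, 32] -> [0, 2, 4, 64]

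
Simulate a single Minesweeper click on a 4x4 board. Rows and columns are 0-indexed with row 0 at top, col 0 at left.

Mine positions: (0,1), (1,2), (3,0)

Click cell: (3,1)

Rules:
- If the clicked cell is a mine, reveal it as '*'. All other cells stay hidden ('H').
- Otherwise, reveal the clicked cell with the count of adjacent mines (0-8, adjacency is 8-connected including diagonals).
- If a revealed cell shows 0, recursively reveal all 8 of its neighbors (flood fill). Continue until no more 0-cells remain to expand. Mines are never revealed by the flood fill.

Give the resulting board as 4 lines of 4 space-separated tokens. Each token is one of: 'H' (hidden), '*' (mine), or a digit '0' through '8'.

H H H H
H H H H
H H H H
H 1 H H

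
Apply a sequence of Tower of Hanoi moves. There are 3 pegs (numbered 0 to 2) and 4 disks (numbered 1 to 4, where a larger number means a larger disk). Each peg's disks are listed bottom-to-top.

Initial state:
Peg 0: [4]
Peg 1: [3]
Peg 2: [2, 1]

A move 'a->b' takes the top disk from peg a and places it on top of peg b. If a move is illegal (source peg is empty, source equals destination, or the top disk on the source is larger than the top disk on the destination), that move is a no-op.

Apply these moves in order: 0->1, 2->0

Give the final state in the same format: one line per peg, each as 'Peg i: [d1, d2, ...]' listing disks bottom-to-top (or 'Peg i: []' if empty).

Answer: Peg 0: [4, 1]
Peg 1: [3]
Peg 2: [2]

Derivation:
After move 1 (0->1):
Peg 0: [4]
Peg 1: [3]
Peg 2: [2, 1]

After move 2 (2->0):
Peg 0: [4, 1]
Peg 1: [3]
Peg 2: [2]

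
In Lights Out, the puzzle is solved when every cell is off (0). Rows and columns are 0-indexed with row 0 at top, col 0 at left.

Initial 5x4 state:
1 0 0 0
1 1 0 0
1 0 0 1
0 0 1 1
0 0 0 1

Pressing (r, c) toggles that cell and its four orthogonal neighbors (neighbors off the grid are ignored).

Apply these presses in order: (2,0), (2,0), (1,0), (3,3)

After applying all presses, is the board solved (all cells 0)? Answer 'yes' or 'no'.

Answer: yes

Derivation:
After press 1 at (2,0):
1 0 0 0
0 1 0 0
0 1 0 1
1 0 1 1
0 0 0 1

After press 2 at (2,0):
1 0 0 0
1 1 0 0
1 0 0 1
0 0 1 1
0 0 0 1

After press 3 at (1,0):
0 0 0 0
0 0 0 0
0 0 0 1
0 0 1 1
0 0 0 1

After press 4 at (3,3):
0 0 0 0
0 0 0 0
0 0 0 0
0 0 0 0
0 0 0 0

Lights still on: 0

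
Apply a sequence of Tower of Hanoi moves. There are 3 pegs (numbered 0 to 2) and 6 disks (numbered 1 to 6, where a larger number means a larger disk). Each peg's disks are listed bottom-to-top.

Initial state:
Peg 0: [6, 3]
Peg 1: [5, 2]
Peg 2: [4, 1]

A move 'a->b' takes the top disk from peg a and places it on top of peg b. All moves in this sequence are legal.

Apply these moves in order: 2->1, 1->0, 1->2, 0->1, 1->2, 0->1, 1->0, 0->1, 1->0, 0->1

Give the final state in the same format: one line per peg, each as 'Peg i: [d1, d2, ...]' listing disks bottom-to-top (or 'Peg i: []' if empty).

Answer: Peg 0: [6]
Peg 1: [5, 3]
Peg 2: [4, 2, 1]

Derivation:
After move 1 (2->1):
Peg 0: [6, 3]
Peg 1: [5, 2, 1]
Peg 2: [4]

After move 2 (1->0):
Peg 0: [6, 3, 1]
Peg 1: [5, 2]
Peg 2: [4]

After move 3 (1->2):
Peg 0: [6, 3, 1]
Peg 1: [5]
Peg 2: [4, 2]

After move 4 (0->1):
Peg 0: [6, 3]
Peg 1: [5, 1]
Peg 2: [4, 2]

After move 5 (1->2):
Peg 0: [6, 3]
Peg 1: [5]
Peg 2: [4, 2, 1]

After move 6 (0->1):
Peg 0: [6]
Peg 1: [5, 3]
Peg 2: [4, 2, 1]

After move 7 (1->0):
Peg 0: [6, 3]
Peg 1: [5]
Peg 2: [4, 2, 1]

After move 8 (0->1):
Peg 0: [6]
Peg 1: [5, 3]
Peg 2: [4, 2, 1]

After move 9 (1->0):
Peg 0: [6, 3]
Peg 1: [5]
Peg 2: [4, 2, 1]

After move 10 (0->1):
Peg 0: [6]
Peg 1: [5, 3]
Peg 2: [4, 2, 1]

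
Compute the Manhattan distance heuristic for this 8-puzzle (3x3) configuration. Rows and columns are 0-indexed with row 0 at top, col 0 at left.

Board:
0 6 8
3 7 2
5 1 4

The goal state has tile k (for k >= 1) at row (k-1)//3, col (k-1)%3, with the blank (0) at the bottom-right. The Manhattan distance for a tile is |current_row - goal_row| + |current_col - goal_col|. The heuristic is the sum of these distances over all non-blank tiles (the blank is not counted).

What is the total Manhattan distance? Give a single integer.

Tile 6: at (0,1), goal (1,2), distance |0-1|+|1-2| = 2
Tile 8: at (0,2), goal (2,1), distance |0-2|+|2-1| = 3
Tile 3: at (1,0), goal (0,2), distance |1-0|+|0-2| = 3
Tile 7: at (1,1), goal (2,0), distance |1-2|+|1-0| = 2
Tile 2: at (1,2), goal (0,1), distance |1-0|+|2-1| = 2
Tile 5: at (2,0), goal (1,1), distance |2-1|+|0-1| = 2
Tile 1: at (2,1), goal (0,0), distance |2-0|+|1-0| = 3
Tile 4: at (2,2), goal (1,0), distance |2-1|+|2-0| = 3
Sum: 2 + 3 + 3 + 2 + 2 + 2 + 3 + 3 = 20

Answer: 20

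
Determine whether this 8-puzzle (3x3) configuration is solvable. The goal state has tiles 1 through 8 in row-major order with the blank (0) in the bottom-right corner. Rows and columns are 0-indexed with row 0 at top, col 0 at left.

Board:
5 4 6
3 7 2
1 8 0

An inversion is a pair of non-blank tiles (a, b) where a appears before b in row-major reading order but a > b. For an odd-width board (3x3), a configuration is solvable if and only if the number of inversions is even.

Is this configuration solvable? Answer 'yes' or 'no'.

Inversions (pairs i<j in row-major order where tile[i] > tile[j] > 0): 15
15 is odd, so the puzzle is not solvable.

Answer: no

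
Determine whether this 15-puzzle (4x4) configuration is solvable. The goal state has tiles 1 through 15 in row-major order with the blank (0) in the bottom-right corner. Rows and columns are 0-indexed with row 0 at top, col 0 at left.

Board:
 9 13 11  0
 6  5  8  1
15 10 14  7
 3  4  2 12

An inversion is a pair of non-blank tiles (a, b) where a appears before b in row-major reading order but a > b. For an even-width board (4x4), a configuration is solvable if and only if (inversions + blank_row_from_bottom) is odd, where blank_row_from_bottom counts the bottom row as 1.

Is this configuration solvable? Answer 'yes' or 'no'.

Inversions: 63
Blank is in row 0 (0-indexed from top), which is row 4 counting from the bottom (bottom = 1).
63 + 4 = 67, which is odd, so the puzzle is solvable.

Answer: yes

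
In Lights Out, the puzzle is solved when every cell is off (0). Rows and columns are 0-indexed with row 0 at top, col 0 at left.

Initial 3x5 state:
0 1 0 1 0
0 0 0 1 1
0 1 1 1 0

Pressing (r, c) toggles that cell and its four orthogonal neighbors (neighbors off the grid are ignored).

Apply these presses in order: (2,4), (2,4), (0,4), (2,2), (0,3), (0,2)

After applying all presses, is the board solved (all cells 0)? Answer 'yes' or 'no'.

Answer: yes

Derivation:
After press 1 at (2,4):
0 1 0 1 0
0 0 0 1 0
0 1 1 0 1

After press 2 at (2,4):
0 1 0 1 0
0 0 0 1 1
0 1 1 1 0

After press 3 at (0,4):
0 1 0 0 1
0 0 0 1 0
0 1 1 1 0

After press 4 at (2,2):
0 1 0 0 1
0 0 1 1 0
0 0 0 0 0

After press 5 at (0,3):
0 1 1 1 0
0 0 1 0 0
0 0 0 0 0

After press 6 at (0,2):
0 0 0 0 0
0 0 0 0 0
0 0 0 0 0

Lights still on: 0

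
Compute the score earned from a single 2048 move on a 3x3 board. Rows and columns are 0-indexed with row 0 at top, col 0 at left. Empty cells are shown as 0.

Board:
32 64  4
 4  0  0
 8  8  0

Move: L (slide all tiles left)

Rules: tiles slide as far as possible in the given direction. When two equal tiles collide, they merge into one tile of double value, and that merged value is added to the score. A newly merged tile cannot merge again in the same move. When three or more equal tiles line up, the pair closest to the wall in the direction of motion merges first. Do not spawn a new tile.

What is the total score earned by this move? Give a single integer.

Answer: 16

Derivation:
Slide left:
row 0: [32, 64, 4] -> [32, 64, 4]  score +0 (running 0)
row 1: [4, 0, 0] -> [4, 0, 0]  score +0 (running 0)
row 2: [8, 8, 0] -> [16, 0, 0]  score +16 (running 16)
Board after move:
32 64  4
 4  0  0
16  0  0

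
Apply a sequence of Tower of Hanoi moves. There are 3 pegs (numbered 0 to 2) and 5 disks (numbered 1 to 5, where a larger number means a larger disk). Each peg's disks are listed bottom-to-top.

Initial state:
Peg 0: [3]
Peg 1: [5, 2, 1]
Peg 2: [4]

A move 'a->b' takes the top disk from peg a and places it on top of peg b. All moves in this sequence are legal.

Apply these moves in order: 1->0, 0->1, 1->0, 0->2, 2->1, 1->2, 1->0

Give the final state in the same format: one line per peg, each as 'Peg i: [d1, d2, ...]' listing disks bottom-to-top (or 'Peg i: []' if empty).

After move 1 (1->0):
Peg 0: [3, 1]
Peg 1: [5, 2]
Peg 2: [4]

After move 2 (0->1):
Peg 0: [3]
Peg 1: [5, 2, 1]
Peg 2: [4]

After move 3 (1->0):
Peg 0: [3, 1]
Peg 1: [5, 2]
Peg 2: [4]

After move 4 (0->2):
Peg 0: [3]
Peg 1: [5, 2]
Peg 2: [4, 1]

After move 5 (2->1):
Peg 0: [3]
Peg 1: [5, 2, 1]
Peg 2: [4]

After move 6 (1->2):
Peg 0: [3]
Peg 1: [5, 2]
Peg 2: [4, 1]

After move 7 (1->0):
Peg 0: [3, 2]
Peg 1: [5]
Peg 2: [4, 1]

Answer: Peg 0: [3, 2]
Peg 1: [5]
Peg 2: [4, 1]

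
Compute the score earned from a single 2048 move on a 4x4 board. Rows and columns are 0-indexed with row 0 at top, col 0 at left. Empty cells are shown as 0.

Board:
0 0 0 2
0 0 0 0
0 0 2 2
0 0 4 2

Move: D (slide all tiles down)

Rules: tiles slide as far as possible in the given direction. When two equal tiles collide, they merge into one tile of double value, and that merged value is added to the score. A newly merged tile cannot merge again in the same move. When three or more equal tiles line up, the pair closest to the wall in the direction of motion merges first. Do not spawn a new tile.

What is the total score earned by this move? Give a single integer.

Answer: 4

Derivation:
Slide down:
col 0: [0, 0, 0, 0] -> [0, 0, 0, 0]  score +0 (running 0)
col 1: [0, 0, 0, 0] -> [0, 0, 0, 0]  score +0 (running 0)
col 2: [0, 0, 2, 4] -> [0, 0, 2, 4]  score +0 (running 0)
col 3: [2, 0, 2, 2] -> [0, 0, 2, 4]  score +4 (running 4)
Board after move:
0 0 0 0
0 0 0 0
0 0 2 2
0 0 4 4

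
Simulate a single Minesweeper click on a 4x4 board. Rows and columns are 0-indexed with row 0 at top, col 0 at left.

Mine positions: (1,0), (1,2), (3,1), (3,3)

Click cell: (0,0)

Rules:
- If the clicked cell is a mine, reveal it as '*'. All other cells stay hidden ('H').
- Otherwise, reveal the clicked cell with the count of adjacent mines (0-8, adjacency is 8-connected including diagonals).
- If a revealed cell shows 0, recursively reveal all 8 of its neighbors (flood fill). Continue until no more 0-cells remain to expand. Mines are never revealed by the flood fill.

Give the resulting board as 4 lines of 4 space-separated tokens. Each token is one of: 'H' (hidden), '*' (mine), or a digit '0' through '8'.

1 H H H
H H H H
H H H H
H H H H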